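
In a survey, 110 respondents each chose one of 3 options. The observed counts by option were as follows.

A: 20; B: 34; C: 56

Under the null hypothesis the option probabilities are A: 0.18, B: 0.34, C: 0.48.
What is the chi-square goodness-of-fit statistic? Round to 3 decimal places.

Expected counts E_i = n·p_i: 110×0.18 = 19.8, 110×0.34 = 37.4, 110×0.48 = 52.8.
χ² = (20−19.8)²/19.8 + (34−37.4)²/37.4 + (56−52.8)²/52.8
   = 0.0020 + 0.3091 + 0.1939
Sum = 0.505

0.505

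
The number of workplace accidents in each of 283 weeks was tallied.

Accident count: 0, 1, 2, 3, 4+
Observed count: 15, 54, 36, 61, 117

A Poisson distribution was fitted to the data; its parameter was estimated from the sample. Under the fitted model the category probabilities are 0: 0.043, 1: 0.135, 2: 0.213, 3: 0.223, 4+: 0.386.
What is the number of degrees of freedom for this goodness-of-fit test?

3

There are k = 5 categories and 1 parameter estimated from the data, so df = 5 − 1 − 1 = 3.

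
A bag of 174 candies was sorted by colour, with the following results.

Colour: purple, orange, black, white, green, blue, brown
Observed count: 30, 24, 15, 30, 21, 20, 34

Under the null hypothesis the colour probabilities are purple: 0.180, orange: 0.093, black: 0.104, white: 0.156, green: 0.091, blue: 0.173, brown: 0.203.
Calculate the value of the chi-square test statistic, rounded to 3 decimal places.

Expected counts E_i = n·p_i: 174×0.180 = 31.32, 174×0.093 = 16.182, 174×0.104 = 18.096, 174×0.156 = 27.144, 174×0.091 = 15.834, 174×0.173 = 30.102, 174×0.203 = 35.322.
cat         O        E   (O−E)²/E
purple     30    31.32     0.0556
orange     24   16.182     3.7771
black      15   18.096     0.5297
white      30   27.144     0.3005
green      21   15.834     1.6855
blue       20   30.102     3.3902
brown      34   35.322     0.0495
Sum = 9.788

9.788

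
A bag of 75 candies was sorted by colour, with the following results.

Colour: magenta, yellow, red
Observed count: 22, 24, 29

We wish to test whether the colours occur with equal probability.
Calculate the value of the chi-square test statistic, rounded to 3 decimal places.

Expected count for each of the 3 categories: 75/3 = 25.
χ² = (22−25)²/25 + (24−25)²/25 + (29−25)²/25
   = 0.3600 + 0.0400 + 0.6400
Sum = 1.040

1.040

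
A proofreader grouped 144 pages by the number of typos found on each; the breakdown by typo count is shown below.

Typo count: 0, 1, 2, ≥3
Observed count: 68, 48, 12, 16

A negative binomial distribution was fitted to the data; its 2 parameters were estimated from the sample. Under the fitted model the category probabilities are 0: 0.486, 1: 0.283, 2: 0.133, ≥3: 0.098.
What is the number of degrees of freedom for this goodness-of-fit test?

There are k = 4 categories and 2 parameters estimated from the data, so df = 4 − 1 − 2 = 1.

1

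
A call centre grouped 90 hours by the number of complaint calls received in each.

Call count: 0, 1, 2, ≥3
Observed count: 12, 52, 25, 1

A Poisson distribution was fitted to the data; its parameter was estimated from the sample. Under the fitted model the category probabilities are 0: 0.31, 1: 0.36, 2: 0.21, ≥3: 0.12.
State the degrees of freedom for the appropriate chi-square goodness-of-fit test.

2

There are k = 4 categories and 1 parameter estimated from the data, so df = 4 − 1 − 1 = 2.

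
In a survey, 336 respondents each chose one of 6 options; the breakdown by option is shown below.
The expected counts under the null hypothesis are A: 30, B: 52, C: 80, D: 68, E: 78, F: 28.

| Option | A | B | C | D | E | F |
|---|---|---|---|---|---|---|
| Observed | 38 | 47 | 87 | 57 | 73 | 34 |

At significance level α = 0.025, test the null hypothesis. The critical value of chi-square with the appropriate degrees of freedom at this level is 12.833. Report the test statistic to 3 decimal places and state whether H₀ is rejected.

6.612; do not reject

A: (38 − 30)²/30 = 64/30 = 2.1333
B: (47 − 52)²/52 = 25/52 = 0.4808
C: (87 − 80)²/80 = 49/80 = 0.6125
D: (57 − 68)²/68 = 121/68 = 1.7794
E: (73 − 78)²/78 = 25/78 = 0.3205
F: (34 − 28)²/28 = 36/28 = 1.2857
Sum = 6.612
df = 5. Since 6.612 < 12.833, we do not reject H₀.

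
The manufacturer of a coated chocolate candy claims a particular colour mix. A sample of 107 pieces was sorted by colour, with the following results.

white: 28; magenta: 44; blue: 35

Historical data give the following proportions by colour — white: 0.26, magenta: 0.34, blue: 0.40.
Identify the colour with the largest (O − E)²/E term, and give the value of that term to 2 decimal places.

magenta, 1.60

Expected counts E_i = n·p_i: 107×0.26 = 27.82, 107×0.34 = 36.38, 107×0.40 = 42.8.
cat          O        E   (O−E)²/E
white       28    27.82      0.001
magenta     44    36.38      1.596
blue        35     42.8      1.421
The largest term is for magenta: 1.60.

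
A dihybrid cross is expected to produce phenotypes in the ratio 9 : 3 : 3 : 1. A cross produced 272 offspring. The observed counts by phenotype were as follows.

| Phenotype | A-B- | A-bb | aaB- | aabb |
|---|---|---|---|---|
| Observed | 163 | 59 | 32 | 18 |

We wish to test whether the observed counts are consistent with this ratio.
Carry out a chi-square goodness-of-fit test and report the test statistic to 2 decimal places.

9.05

Ratio total = 16. Expected counts: 272×9/16 = 153, 272×3/16 = 51, 272×3/16 = 51, 272×1/16 = 17.
cat         O        E   (O−E)²/E
A-B-      163      153      0.654
A-bb       59       51      1.255
aaB-       32       51      7.078
aabb       18       17      0.059
Sum = 9.05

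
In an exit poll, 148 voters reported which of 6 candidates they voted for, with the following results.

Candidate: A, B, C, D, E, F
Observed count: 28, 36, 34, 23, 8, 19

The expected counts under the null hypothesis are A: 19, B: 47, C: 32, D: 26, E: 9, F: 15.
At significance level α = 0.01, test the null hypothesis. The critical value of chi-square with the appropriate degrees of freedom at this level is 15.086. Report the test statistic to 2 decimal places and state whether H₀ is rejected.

8.49; do not reject

cat         O        E   (O−E)²/E
A          28       19      4.263
B          36       47      2.574
C          34       32      0.125
D          23       26      0.346
E           8        9      0.111
F          19       15      1.067
Sum = 8.49
df = 5. Since 8.49 < 15.086, we do not reject H₀.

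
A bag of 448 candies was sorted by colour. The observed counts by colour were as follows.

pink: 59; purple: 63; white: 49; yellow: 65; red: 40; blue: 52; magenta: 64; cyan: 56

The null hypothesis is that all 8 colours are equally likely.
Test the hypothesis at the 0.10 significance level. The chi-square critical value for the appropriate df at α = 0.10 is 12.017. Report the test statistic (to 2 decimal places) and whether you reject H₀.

9.36; do not reject

Expected count for each of the 8 categories: 448/8 = 56.
pink: (59 − 56)²/56 = 9/56 = 0.161
purple: (63 − 56)²/56 = 49/56 = 0.875
white: (49 − 56)²/56 = 49/56 = 0.875
yellow: (65 − 56)²/56 = 81/56 = 1.446
red: (40 − 56)²/56 = 256/56 = 4.571
blue: (52 − 56)²/56 = 16/56 = 0.286
magenta: (64 − 56)²/56 = 64/56 = 1.143
cyan: (56 − 56)²/56 = 0/56 = 0.000
Sum = 9.36
df = 7. Since 9.36 < 12.017, we do not reject H₀.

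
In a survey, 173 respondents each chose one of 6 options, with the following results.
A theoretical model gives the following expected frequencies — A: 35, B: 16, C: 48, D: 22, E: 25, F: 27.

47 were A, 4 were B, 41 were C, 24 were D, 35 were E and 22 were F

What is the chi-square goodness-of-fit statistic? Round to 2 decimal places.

A: (47 − 35)²/35 = 144/35 = 4.114
B: (4 − 16)²/16 = 144/16 = 9.000
C: (41 − 48)²/48 = 49/48 = 1.021
D: (24 − 22)²/22 = 4/22 = 0.182
E: (35 − 25)²/25 = 100/25 = 4.000
F: (22 − 27)²/27 = 25/27 = 0.926
Sum = 19.24

19.24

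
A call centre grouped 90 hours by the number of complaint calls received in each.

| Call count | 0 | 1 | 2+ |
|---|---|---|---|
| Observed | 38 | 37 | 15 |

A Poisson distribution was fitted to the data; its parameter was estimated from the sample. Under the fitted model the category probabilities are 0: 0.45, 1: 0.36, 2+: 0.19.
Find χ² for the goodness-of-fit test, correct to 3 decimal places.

1.065

Expected counts E_i = n·p_i: 90×0.45 = 40.5, 90×0.36 = 32.4, 90×0.19 = 17.1.
χ² = (38−40.5)²/40.5 + (37−32.4)²/32.4 + (15−17.1)²/17.1
   = 0.1543 + 0.6531 + 0.2579
Sum = 1.065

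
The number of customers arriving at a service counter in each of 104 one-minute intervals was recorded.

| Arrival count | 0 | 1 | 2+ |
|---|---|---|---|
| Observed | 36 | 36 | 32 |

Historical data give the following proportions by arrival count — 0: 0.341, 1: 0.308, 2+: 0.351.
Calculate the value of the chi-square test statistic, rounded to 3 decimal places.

1.055

Expected counts E_i = n·p_i: 104×0.341 = 35.464, 104×0.308 = 32.032, 104×0.351 = 36.504.
χ² = (36−35.464)²/35.464 + (36−32.032)²/32.032 + (32−36.504)²/36.504
   = 0.0081 + 0.4915 + 0.5557
Sum = 1.055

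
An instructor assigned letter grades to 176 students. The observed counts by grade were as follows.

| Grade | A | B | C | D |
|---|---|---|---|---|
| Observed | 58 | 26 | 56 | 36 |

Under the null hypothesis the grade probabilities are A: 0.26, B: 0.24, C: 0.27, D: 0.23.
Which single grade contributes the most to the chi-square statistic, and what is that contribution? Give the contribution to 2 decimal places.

Expected counts E_i = n·p_i: 176×0.26 = 45.76, 176×0.24 = 42.24, 176×0.27 = 47.52, 176×0.23 = 40.48.
χ² = (58−45.76)²/45.76 + (26−42.24)²/42.24 + (56−47.52)²/47.52 + (36−40.48)²/40.48
   = 3.274 + 6.244 + 1.513 + 0.496
The largest term is for B: 6.24.

B, 6.24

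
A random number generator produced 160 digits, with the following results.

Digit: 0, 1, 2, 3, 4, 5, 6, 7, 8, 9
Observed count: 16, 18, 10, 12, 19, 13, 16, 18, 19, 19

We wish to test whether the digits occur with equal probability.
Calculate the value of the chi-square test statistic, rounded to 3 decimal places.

6.000

Expected count for each of the 10 categories: 160/10 = 16.
χ² = (16−16)²/16 + (18−16)²/16 + (10−16)²/16 + (12−16)²/16 + (19−16)²/16 + (13−16)²/16 + (16−16)²/16 + (18−16)²/16 + (19−16)²/16 + (19−16)²/16
   = 0.0000 + 0.2500 + 2.2500 + 1.0000 + 0.5625 + 0.5625 + 0.0000 + 0.2500 + 0.5625 + 0.5625
Sum = 6.000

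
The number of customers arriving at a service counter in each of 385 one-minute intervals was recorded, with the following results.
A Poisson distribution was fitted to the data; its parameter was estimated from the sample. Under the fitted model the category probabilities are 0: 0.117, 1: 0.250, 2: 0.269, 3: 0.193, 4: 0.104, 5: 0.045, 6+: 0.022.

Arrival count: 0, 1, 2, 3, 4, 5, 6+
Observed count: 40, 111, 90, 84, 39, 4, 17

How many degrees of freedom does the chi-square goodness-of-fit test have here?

5

There are k = 7 categories and 1 parameter estimated from the data, so df = 7 − 1 − 1 = 5.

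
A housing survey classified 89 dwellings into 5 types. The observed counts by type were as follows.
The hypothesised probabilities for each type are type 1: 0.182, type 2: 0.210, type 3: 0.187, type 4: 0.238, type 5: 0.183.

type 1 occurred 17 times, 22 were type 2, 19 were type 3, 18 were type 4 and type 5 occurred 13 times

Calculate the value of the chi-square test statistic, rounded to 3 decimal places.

Expected counts E_i = n·p_i: 89×0.182 = 16.198, 89×0.210 = 18.69, 89×0.187 = 16.643, 89×0.238 = 21.182, 89×0.183 = 16.287.
cat         O        E   (O−E)²/E
type 1     17   16.198     0.0397
type 2     22    18.69     0.5862
type 3     19   16.643     0.3338
type 4     18   21.182     0.4780
type 5     13   16.287     0.6634
Sum = 2.101

2.101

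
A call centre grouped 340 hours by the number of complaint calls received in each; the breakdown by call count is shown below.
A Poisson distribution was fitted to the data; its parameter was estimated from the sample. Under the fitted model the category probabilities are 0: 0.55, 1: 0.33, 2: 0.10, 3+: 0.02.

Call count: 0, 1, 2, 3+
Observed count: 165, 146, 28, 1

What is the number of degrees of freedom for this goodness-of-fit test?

There are k = 4 categories and 1 parameter estimated from the data, so df = 4 − 1 − 1 = 2.

2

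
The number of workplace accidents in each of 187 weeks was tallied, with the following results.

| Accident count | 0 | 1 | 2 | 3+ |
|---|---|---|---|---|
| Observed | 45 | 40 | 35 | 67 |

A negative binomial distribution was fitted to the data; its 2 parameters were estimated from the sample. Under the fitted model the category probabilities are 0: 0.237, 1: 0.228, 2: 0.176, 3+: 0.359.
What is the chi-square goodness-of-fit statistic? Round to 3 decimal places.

Expected counts E_i = n·p_i: 187×0.237 = 44.319, 187×0.228 = 42.636, 187×0.176 = 32.912, 187×0.359 = 67.133.
0: (45 − 44.319)²/44.319 = 0.463761/44.319 = 0.0105
1: (40 − 42.636)²/42.636 = 6.948496/42.636 = 0.1630
2: (35 − 32.912)²/32.912 = 4.359744/32.912 = 0.1325
3+: (67 − 67.133)²/67.133 = 0.017689/67.133 = 0.0003
Sum = 0.306

0.306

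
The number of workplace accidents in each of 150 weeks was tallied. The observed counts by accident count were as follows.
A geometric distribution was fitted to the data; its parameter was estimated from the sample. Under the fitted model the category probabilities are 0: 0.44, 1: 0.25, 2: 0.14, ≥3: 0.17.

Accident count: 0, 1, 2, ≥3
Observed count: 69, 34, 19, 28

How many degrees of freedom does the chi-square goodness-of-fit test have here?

2

There are k = 4 categories and 1 parameter estimated from the data, so df = 4 − 1 − 1 = 2.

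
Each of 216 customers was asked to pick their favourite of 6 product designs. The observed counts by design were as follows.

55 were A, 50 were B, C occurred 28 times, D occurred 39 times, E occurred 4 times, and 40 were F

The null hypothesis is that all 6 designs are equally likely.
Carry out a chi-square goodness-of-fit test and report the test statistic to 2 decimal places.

46.39

Expected count for each of the 6 categories: 216/6 = 36.
cat         O        E   (O−E)²/E
A          55       36     10.028
B          50       36      5.444
C          28       36      1.778
D          39       36      0.250
E           4       36     28.444
F          40       36      0.444
Sum = 46.39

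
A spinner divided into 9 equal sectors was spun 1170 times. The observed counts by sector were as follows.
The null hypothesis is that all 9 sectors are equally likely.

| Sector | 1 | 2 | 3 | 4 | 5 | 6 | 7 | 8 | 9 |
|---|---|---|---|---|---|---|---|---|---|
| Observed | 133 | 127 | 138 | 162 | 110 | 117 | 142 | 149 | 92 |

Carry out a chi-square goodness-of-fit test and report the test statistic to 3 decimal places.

27.877

Under H₀ each category has probability 1/9, so each expected count is 1170/9 = 130.
cat         O        E   (O−E)²/E
1         133      130     0.0692
2         127      130     0.0692
3         138      130     0.4923
4         162      130     7.8769
5         110      130     3.0769
6         117      130     1.3000
7         142      130     1.1077
8         149      130     2.7769
9          92      130    11.1077
Sum = 27.877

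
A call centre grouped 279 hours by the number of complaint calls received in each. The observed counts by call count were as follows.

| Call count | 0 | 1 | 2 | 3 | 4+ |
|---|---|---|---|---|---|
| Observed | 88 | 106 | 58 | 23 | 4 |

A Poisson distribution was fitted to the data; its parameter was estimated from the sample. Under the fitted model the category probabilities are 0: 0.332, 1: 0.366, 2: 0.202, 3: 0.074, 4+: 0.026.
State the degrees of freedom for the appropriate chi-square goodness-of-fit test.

3

There are k = 5 categories and 1 parameter estimated from the data, so df = 5 − 1 − 1 = 3.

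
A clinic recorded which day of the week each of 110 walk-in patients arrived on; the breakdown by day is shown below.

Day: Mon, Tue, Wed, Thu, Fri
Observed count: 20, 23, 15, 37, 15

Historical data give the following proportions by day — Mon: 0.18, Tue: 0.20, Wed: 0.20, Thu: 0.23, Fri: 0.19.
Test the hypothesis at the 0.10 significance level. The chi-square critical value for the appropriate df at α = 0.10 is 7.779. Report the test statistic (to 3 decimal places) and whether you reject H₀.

Expected counts E_i = n·p_i: 110×0.18 = 19.8, 110×0.20 = 22, 110×0.20 = 22, 110×0.23 = 25.3, 110×0.19 = 20.9.
Mon: (20 − 19.8)²/19.8 = 0.04/19.8 = 0.0020
Tue: (23 − 22)²/22 = 1/22 = 0.0455
Wed: (15 − 22)²/22 = 49/22 = 2.2273
Thu: (37 − 25.3)²/25.3 = 136.89/25.3 = 5.4107
Fri: (15 − 20.9)²/20.9 = 34.81/20.9 = 1.6656
Sum = 9.351
df = 4. Since 9.351 > 7.779, we reject H₀.

9.351; reject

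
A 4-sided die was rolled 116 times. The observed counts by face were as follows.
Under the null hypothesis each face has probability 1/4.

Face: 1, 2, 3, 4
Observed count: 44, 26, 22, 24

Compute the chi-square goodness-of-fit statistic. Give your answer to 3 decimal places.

10.621

Under H₀ each category has probability 1/4, so each expected count is 116/4 = 29.
cat         O        E   (O−E)²/E
1          44       29     7.7586
2          26       29     0.3103
3          22       29     1.6897
4          24       29     0.8621
Sum = 10.621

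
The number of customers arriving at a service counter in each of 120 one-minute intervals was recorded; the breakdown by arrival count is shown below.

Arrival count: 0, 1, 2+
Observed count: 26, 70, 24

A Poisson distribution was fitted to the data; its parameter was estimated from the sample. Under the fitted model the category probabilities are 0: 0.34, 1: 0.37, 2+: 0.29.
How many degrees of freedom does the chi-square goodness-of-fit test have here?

1

There are k = 3 categories and 1 parameter estimated from the data, so df = 3 − 1 − 1 = 1.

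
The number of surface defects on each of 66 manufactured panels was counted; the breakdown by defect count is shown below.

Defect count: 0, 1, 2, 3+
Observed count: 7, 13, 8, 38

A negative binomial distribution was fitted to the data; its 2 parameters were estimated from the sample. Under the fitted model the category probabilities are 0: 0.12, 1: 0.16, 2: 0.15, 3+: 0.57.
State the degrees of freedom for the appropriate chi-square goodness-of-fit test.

1

There are k = 4 categories and 2 parameters estimated from the data, so df = 4 − 1 − 2 = 1.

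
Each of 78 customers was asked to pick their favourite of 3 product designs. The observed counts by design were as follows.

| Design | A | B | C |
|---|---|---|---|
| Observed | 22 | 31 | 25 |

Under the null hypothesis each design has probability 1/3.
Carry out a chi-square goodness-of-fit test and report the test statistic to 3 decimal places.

Expected count for each of the 3 categories: 78/3 = 26.
cat         O        E   (O−E)²/E
A          22       26     0.6154
B          31       26     0.9615
C          25       26     0.0385
Sum = 1.615

1.615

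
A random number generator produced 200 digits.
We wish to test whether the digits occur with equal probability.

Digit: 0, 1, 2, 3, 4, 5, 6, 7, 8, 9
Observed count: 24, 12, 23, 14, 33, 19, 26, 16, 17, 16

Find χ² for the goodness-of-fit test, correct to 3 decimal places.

Expected count for each of the 10 categories: 200/10 = 20.
0: (24 − 20)²/20 = 16/20 = 0.8000
1: (12 − 20)²/20 = 64/20 = 3.2000
2: (23 − 20)²/20 = 9/20 = 0.4500
3: (14 − 20)²/20 = 36/20 = 1.8000
4: (33 − 20)²/20 = 169/20 = 8.4500
5: (19 − 20)²/20 = 1/20 = 0.0500
6: (26 − 20)²/20 = 36/20 = 1.8000
7: (16 − 20)²/20 = 16/20 = 0.8000
8: (17 − 20)²/20 = 9/20 = 0.4500
9: (16 − 20)²/20 = 16/20 = 0.8000
Sum = 18.600

18.600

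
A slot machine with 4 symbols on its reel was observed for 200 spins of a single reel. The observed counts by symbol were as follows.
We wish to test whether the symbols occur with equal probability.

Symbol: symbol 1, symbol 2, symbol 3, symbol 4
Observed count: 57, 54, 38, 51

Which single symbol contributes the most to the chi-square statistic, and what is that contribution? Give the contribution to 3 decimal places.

Expected count for each of the 4 categories: 200/4 = 50.
χ² = (57−50)²/50 + (54−50)²/50 + (38−50)²/50 + (51−50)²/50
   = 0.9800 + 0.3200 + 2.8800 + 0.0200
The largest term is for symbol 3: 2.880.

symbol 3, 2.880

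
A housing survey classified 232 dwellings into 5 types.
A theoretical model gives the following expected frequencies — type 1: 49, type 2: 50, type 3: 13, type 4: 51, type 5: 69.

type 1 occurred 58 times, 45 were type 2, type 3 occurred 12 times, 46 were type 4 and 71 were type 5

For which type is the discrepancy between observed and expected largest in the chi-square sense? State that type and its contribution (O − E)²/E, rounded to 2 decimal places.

cat         O        E   (O−E)²/E
type 1     58       49      1.653
type 2     45       50      0.500
type 3     12       13      0.077
type 4     46       51      0.490
type 5     71       69      0.058
The largest term is for type 1: 1.65.

type 1, 1.65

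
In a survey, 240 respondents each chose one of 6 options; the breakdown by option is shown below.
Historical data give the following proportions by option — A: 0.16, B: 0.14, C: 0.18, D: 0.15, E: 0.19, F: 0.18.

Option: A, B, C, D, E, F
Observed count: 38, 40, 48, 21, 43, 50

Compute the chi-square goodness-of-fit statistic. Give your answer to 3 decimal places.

Expected counts E_i = n·p_i: 240×0.16 = 38.4, 240×0.14 = 33.6, 240×0.18 = 43.2, 240×0.15 = 36, 240×0.19 = 45.6, 240×0.18 = 43.2.
A: (38 − 38.4)²/38.4 = 0.16/38.4 = 0.0042
B: (40 − 33.6)²/33.6 = 40.96/33.6 = 1.2190
C: (48 − 43.2)²/43.2 = 23.04/43.2 = 0.5333
D: (21 − 36)²/36 = 225/36 = 6.2500
E: (43 − 45.6)²/45.6 = 6.76/45.6 = 0.1482
F: (50 − 43.2)²/43.2 = 46.24/43.2 = 1.0704
Sum = 9.225

9.225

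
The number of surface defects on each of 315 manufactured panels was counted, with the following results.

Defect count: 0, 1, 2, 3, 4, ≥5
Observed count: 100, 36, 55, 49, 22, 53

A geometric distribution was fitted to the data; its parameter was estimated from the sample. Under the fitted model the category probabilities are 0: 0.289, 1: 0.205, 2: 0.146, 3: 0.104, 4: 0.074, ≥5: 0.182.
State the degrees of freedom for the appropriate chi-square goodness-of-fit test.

There are k = 6 categories and 1 parameter estimated from the data, so df = 6 − 1 − 1 = 4.

4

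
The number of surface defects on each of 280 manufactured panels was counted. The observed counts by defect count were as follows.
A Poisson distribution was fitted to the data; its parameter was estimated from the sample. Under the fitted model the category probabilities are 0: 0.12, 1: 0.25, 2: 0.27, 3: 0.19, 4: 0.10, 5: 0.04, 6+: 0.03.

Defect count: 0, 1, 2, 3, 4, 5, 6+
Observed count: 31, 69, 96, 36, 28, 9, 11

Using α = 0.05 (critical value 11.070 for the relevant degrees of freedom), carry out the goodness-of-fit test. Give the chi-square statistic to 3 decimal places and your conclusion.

12.518; reject

Expected counts E_i = n·p_i: 280×0.12 = 33.6, 280×0.25 = 70, 280×0.27 = 75.6, 280×0.19 = 53.2, 280×0.10 = 28, 280×0.04 = 11.2, 280×0.03 = 8.4.
cat         O        E   (O−E)²/E
0          31     33.6     0.2012
1          69       70     0.0143
2          96     75.6     5.5048
3          36     53.2     5.5609
4          28       28     0.0000
5           9     11.2     0.4321
6+         11      8.4     0.8048
Sum = 12.518
df = 5. Since 12.518 > 11.070, we reject H₀.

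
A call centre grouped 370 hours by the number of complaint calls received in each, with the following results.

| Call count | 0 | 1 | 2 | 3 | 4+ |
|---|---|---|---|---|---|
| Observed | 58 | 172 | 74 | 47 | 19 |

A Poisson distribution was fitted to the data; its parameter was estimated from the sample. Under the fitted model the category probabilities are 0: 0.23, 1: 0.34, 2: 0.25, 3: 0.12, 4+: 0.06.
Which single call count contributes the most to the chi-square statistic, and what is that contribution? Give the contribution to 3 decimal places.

1, 16.967

Expected counts E_i = n·p_i: 370×0.23 = 85.1, 370×0.34 = 125.8, 370×0.25 = 92.5, 370×0.12 = 44.4, 370×0.06 = 22.2.
cat         O        E   (O−E)²/E
0          58     85.1     8.6300
1         172    125.8    16.9669
2          74     92.5     3.7000
3          47     44.4     0.1523
4+         19     22.2     0.4613
The largest term is for 1: 16.967.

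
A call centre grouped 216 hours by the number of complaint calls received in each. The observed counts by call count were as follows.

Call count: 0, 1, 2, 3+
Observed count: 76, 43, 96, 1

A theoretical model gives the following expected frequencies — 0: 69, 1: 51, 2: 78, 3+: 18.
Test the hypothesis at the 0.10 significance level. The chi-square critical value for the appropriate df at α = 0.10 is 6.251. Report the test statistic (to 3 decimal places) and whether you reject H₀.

22.174; reject

cat         O        E   (O−E)²/E
0          76       69     0.7101
1          43       51     1.2549
2          96       78     4.1538
3+          1       18    16.0556
Sum = 22.174
df = 3. Since 22.174 > 6.251, we reject H₀.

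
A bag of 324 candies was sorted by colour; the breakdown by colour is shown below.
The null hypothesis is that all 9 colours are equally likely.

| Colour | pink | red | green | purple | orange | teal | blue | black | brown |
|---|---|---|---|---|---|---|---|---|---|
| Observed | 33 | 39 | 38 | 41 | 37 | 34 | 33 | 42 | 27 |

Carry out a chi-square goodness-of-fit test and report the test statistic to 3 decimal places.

4.944

Expected count for each of the 9 categories: 324/9 = 36.
χ² = (33−36)²/36 + (39−36)²/36 + (38−36)²/36 + (41−36)²/36 + (37−36)²/36 + (34−36)²/36 + (33−36)²/36 + (42−36)²/36 + (27−36)²/36
   = 0.2500 + 0.2500 + 0.1111 + 0.6944 + 0.0278 + 0.1111 + 0.2500 + 1.0000 + 2.2500
Sum = 4.944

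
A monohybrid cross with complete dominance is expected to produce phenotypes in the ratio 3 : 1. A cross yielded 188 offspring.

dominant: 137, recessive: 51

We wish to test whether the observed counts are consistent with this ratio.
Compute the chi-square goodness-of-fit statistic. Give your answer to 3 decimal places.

0.454

Ratio total = 4. Expected counts: 188×3/4 = 141, 188×1/4 = 47.
χ² = (137−141)²/141 + (51−47)²/47
   = 0.1135 + 0.3404
Sum = 0.454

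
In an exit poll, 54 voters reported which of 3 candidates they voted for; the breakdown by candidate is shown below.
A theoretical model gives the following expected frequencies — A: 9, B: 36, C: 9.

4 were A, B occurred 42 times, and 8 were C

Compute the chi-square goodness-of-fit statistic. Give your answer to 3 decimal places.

3.889

A: (4 − 9)²/9 = 25/9 = 2.7778
B: (42 − 36)²/36 = 36/36 = 1.0000
C: (8 − 9)²/9 = 1/9 = 0.1111
Sum = 3.889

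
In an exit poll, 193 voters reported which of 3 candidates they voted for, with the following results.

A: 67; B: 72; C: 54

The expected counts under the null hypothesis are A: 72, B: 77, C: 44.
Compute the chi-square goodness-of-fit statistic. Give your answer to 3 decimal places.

2.945

χ² = (67−72)²/72 + (72−77)²/77 + (54−44)²/44
   = 0.3472 + 0.3247 + 2.2727
Sum = 2.945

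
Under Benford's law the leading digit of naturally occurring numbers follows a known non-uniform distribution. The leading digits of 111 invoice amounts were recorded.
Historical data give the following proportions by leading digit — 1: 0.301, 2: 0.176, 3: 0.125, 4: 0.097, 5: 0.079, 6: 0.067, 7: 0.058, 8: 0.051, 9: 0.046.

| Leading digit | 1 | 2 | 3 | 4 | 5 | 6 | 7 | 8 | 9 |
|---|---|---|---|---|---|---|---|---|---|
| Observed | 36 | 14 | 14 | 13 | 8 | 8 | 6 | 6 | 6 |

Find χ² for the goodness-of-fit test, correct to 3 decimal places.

2.550

Expected counts E_i = n·p_i: 111×0.301 = 33.411, 111×0.176 = 19.536, 111×0.125 = 13.875, 111×0.097 = 10.767, 111×0.079 = 8.769, 111×0.067 = 7.437, 111×0.058 = 6.438, 111×0.051 = 5.661, 111×0.046 = 5.106.
χ² = (36−33.411)²/33.411 + (14−19.536)²/19.536 + (14−13.875)²/13.875 + (13−10.767)²/10.767 + (8−8.769)²/8.769 + (8−7.437)²/7.437 + (6−6.438)²/6.438 + (6−5.661)²/5.661 + (6−5.106)²/5.106
   = 0.2006 + 1.5688 + 0.0011 + 0.4631 + 0.0674 + 0.0426 + 0.0298 + 0.0203 + 0.1565
Sum = 2.550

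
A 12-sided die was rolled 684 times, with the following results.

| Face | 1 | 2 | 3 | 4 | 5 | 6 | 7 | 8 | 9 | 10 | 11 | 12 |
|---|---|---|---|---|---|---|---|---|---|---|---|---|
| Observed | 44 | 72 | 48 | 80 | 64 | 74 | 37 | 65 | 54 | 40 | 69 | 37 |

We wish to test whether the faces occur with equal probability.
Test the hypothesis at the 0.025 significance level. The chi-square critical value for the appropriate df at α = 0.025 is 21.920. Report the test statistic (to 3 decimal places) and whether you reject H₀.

Under H₀ each category has probability 1/12, so each expected count is 684/12 = 57.
χ² = (44−57)²/57 + (72−57)²/57 + (48−57)²/57 + (80−57)²/57 + (64−57)²/57 + (74−57)²/57 + (37−57)²/57 + (65−57)²/57 + (54−57)²/57 + (40−57)²/57 + (69−57)²/57 + (37−57)²/57
   = 2.9649 + 3.9474 + 1.4211 + 9.2807 + 0.8596 + 5.0702 + 7.0175 + 1.1228 + 0.1579 + 5.0702 + 2.5263 + 7.0175
Sum = 46.456
df = 11. Since 46.456 > 21.920, we reject H₀.

46.456; reject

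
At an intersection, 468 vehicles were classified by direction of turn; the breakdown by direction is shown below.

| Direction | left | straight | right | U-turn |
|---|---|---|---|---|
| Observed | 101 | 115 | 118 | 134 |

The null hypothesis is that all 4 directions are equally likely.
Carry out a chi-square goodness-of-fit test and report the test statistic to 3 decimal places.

Under H₀ each category has probability 1/4, so each expected count is 468/4 = 117.
cat           O        E   (O−E)²/E
left        101      117     2.1880
straight    115      117     0.0342
right       118      117     0.0085
U-turn      134      117     2.4701
Sum = 4.701

4.701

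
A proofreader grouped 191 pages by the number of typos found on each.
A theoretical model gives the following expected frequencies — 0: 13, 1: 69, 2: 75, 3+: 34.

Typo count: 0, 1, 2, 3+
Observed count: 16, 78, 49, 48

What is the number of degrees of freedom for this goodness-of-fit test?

3

There are k = 4 categories and no parameters were estimated from the data, so df = 4 − 1 = 3.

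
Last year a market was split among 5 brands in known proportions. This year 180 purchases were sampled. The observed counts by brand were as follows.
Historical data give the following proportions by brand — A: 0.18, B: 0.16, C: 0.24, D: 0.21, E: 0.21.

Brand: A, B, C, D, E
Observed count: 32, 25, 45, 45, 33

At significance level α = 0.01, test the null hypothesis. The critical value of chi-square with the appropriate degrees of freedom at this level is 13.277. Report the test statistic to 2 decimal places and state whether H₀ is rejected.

2.56; do not reject

Expected counts E_i = n·p_i: 180×0.18 = 32.4, 180×0.16 = 28.8, 180×0.24 = 43.2, 180×0.21 = 37.8, 180×0.21 = 37.8.
χ² = (32−32.4)²/32.4 + (25−28.8)²/28.8 + (45−43.2)²/43.2 + (45−37.8)²/37.8 + (33−37.8)²/37.8
   = 0.005 + 0.501 + 0.075 + 1.371 + 0.610
Sum = 2.56
df = 4. Since 2.56 < 13.277, we do not reject H₀.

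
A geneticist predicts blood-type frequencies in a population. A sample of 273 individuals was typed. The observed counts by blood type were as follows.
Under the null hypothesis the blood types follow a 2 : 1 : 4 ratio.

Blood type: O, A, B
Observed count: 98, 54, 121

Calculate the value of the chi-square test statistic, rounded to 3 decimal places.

18.750

Ratio total = 7. Expected counts: 273×2/7 = 78, 273×1/7 = 39, 273×4/7 = 156.
cat         O        E   (O−E)²/E
O          98       78     5.1282
A          54       39     5.7692
B         121      156     7.8526
Sum = 18.750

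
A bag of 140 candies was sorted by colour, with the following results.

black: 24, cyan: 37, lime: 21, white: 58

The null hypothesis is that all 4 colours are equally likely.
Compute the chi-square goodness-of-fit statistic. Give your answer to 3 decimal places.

24.286

Under H₀ each category has probability 1/4, so each expected count is 140/4 = 35.
χ² = (24−35)²/35 + (37−35)²/35 + (21−35)²/35 + (58−35)²/35
   = 3.4571 + 0.1143 + 5.6000 + 15.1143
Sum = 24.286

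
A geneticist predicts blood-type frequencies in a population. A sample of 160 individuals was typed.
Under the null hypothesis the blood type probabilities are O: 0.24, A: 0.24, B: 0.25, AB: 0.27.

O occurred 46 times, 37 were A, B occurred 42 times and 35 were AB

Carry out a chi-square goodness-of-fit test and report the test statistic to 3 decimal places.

3.212

Expected counts E_i = n·p_i: 160×0.24 = 38.4, 160×0.24 = 38.4, 160×0.25 = 40, 160×0.27 = 43.2.
χ² = (46−38.4)²/38.4 + (37−38.4)²/38.4 + (42−40)²/40 + (35−43.2)²/43.2
   = 1.5042 + 0.0510 + 0.1000 + 1.5565
Sum = 3.212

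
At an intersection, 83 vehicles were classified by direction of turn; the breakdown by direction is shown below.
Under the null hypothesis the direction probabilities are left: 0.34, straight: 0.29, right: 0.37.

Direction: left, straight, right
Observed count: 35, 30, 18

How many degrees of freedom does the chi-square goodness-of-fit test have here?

2

There are k = 3 categories and no parameters were estimated from the data, so df = 3 − 1 = 2.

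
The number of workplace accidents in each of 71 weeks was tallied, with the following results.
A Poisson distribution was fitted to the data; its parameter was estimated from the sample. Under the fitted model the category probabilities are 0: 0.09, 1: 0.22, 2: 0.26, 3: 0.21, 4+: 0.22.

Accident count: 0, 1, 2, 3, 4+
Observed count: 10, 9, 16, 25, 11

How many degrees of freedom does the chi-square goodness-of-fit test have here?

There are k = 5 categories and 1 parameter estimated from the data, so df = 5 − 1 − 1 = 3.

3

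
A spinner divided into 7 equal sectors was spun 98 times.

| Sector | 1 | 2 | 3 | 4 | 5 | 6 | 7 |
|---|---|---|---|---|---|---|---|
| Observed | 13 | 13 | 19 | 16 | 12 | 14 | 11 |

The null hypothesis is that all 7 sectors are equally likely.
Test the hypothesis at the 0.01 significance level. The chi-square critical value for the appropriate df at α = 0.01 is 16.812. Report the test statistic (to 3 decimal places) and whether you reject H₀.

Under H₀ each category has probability 1/7, so each expected count is 98/7 = 14.
χ² = (13−14)²/14 + (13−14)²/14 + (19−14)²/14 + (16−14)²/14 + (12−14)²/14 + (14−14)²/14 + (11−14)²/14
   = 0.0714 + 0.0714 + 1.7857 + 0.2857 + 0.2857 + 0.0000 + 0.6429
Sum = 3.143
df = 6. Since 3.143 < 16.812, we do not reject H₀.

3.143; do not reject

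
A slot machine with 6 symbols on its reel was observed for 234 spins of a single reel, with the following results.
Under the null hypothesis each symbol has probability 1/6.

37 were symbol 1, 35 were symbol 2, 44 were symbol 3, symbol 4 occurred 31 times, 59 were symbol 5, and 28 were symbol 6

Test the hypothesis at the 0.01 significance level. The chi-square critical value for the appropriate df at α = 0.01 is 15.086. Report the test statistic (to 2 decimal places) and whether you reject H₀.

Under H₀ each category has probability 1/6, so each expected count is 234/6 = 39.
cat           O        E   (O−E)²/E
symbol 1     37       39      0.103
symbol 2     35       39      0.410
symbol 3     44       39      0.641
symbol 4     31       39      1.641
symbol 5     59       39     10.256
symbol 6     28       39      3.103
Sum = 16.15
df = 5. Since 16.15 > 15.086, we reject H₀.

16.15; reject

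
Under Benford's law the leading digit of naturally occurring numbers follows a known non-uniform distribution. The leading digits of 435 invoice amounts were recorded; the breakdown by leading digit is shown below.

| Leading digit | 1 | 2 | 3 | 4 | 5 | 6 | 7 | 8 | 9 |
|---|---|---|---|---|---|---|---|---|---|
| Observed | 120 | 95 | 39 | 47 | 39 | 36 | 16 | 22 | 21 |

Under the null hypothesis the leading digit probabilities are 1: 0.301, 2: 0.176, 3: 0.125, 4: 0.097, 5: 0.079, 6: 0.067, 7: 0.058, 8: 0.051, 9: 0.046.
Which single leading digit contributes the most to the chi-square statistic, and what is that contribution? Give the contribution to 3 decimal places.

Expected counts E_i = n·p_i: 435×0.301 = 130.935, 435×0.176 = 76.56, 435×0.125 = 54.375, 435×0.097 = 42.195, 435×0.079 = 34.365, 435×0.067 = 29.145, 435×0.058 = 25.23, 435×0.051 = 22.185, 435×0.046 = 20.01.
cat         O        E   (O−E)²/E
1         120  130.935     0.9132
2          95    76.56     4.4414
3          39   54.375     4.3474
4          47   42.195     0.5472
5          39   34.365     0.6251
6          36   29.145     1.6123
7          16    25.23     3.3767
8          22   22.185     0.0015
9          21    20.01     0.0490
The largest term is for 2: 4.441.

2, 4.441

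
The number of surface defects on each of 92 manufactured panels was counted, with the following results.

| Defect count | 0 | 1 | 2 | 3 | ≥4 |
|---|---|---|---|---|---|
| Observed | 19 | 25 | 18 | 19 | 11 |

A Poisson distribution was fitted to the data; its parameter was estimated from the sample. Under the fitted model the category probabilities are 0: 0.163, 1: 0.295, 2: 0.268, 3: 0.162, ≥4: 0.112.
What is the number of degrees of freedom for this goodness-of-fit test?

3

There are k = 5 categories and 1 parameter estimated from the data, so df = 5 − 1 − 1 = 3.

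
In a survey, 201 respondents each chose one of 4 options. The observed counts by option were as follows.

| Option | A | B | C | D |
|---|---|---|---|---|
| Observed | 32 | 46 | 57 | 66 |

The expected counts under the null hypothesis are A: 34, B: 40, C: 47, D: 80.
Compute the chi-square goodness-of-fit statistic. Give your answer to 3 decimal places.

5.595

A: (32 − 34)²/34 = 4/34 = 0.1176
B: (46 − 40)²/40 = 36/40 = 0.9000
C: (57 − 47)²/47 = 100/47 = 2.1277
D: (66 − 80)²/80 = 196/80 = 2.4500
Sum = 5.595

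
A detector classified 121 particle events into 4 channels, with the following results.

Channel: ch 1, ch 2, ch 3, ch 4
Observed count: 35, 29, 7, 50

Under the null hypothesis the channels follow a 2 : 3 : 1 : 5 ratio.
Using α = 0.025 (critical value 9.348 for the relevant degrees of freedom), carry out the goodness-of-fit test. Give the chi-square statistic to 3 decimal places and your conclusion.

10.076; reject

Ratio total = 11. Expected counts: 121×2/11 = 22, 121×3/11 = 33, 121×1/11 = 11, 121×5/11 = 55.
χ² = (35−22)²/22 + (29−33)²/33 + (7−11)²/11 + (50−55)²/55
   = 7.6818 + 0.4848 + 1.4545 + 0.4545
Sum = 10.076
df = 3. Since 10.076 > 9.348, we reject H₀.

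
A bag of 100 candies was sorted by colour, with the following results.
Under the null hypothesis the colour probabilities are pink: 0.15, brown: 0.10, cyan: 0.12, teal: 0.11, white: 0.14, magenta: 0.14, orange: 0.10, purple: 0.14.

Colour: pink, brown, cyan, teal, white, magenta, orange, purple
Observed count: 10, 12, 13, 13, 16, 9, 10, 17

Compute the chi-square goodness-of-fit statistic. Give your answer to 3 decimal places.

Expected counts E_i = n·p_i: 100×0.15 = 15, 100×0.10 = 10, 100×0.12 = 12, 100×0.11 = 11, 100×0.14 = 14, 100×0.14 = 14, 100×0.10 = 10, 100×0.14 = 14.
pink: (10 − 15)²/15 = 25/15 = 1.6667
brown: (12 − 10)²/10 = 4/10 = 0.4000
cyan: (13 − 12)²/12 = 1/12 = 0.0833
teal: (13 − 11)²/11 = 4/11 = 0.3636
white: (16 − 14)²/14 = 4/14 = 0.2857
magenta: (9 − 14)²/14 = 25/14 = 1.7857
orange: (10 − 10)²/10 = 0/10 = 0.0000
purple: (17 − 14)²/14 = 9/14 = 0.6429
Sum = 5.228

5.228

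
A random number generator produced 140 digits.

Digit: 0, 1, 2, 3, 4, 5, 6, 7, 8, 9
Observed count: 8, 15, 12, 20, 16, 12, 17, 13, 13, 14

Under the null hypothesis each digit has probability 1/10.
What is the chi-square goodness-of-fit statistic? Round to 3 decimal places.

Under H₀ each category has probability 1/10, so each expected count is 140/10 = 14.
χ² = (8−14)²/14 + (15−14)²/14 + (12−14)²/14 + (20−14)²/14 + (16−14)²/14 + (12−14)²/14 + (17−14)²/14 + (13−14)²/14 + (13−14)²/14 + (14−14)²/14
   = 2.5714 + 0.0714 + 0.2857 + 2.5714 + 0.2857 + 0.2857 + 0.6429 + 0.0714 + 0.0714 + 0.0000
Sum = 6.857

6.857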